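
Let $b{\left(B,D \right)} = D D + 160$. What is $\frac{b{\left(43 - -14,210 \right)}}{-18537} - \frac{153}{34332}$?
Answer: $- \frac{507456827}{212137428} \approx -2.3921$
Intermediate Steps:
$b{\left(B,D \right)} = 160 + D^{2}$ ($b{\left(B,D \right)} = D^{2} + 160 = 160 + D^{2}$)
$\frac{b{\left(43 - -14,210 \right)}}{-18537} - \frac{153}{34332} = \frac{160 + 210^{2}}{-18537} - \frac{153}{34332} = \left(160 + 44100\right) \left(- \frac{1}{18537}\right) - \frac{51}{11444} = 44260 \left(- \frac{1}{18537}\right) - \frac{51}{11444} = - \frac{44260}{18537} - \frac{51}{11444} = - \frac{507456827}{212137428}$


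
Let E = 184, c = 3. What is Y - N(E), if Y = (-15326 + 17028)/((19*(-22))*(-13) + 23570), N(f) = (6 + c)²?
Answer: -1173811/14502 ≈ -80.941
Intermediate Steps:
N(f) = 81 (N(f) = (6 + 3)² = 9² = 81)
Y = 851/14502 (Y = 1702/(-418*(-13) + 23570) = 1702/(5434 + 23570) = 1702/29004 = 1702*(1/29004) = 851/14502 ≈ 0.058682)
Y - N(E) = 851/14502 - 1*81 = 851/14502 - 81 = -1173811/14502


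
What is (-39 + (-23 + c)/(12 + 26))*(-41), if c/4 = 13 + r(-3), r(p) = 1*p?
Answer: 60065/38 ≈ 1580.7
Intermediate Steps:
r(p) = p
c = 40 (c = 4*(13 - 3) = 4*10 = 40)
(-39 + (-23 + c)/(12 + 26))*(-41) = (-39 + (-23 + 40)/(12 + 26))*(-41) = (-39 + 17/38)*(-41) = -1465/38*(-41) = 60065/38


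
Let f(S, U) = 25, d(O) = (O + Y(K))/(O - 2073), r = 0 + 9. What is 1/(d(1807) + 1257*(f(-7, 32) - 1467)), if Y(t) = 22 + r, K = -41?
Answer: -133/241075921 ≈ -5.5169e-7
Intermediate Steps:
r = 9
Y(t) = 31 (Y(t) = 22 + 9 = 31)
d(O) = (31 + O)/(-2073 + O) (d(O) = (O + 31)/(O - 2073) = (31 + O)/(-2073 + O))
1/(d(1807) + 1257*(f(-7, 32) - 1467)) = 1/((31 + 1807)/(-2073 + 1807) + 1257*(25 - 1467)) = 1/(1838/(-266) + 1257*(-1442)) = 1/(-1/266*1838 - 1812594) = 1/(-919/133 - 1812594) = 1/(-241075921/133) = -133/241075921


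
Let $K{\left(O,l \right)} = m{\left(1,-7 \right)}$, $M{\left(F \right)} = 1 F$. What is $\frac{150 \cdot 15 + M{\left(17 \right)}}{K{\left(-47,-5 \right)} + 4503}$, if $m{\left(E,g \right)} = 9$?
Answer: $\frac{2267}{4512} \approx 0.50244$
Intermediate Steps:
$M{\left(F \right)} = F$
$K{\left(O,l \right)} = 9$
$\frac{150 \cdot 15 + M{\left(17 \right)}}{K{\left(-47,-5 \right)} + 4503} = \frac{150 \cdot 15 + 17}{9 + 4503} = \frac{2250 + 17}{4512} = 2267 \cdot \frac{1}{4512} = \frac{2267}{4512}$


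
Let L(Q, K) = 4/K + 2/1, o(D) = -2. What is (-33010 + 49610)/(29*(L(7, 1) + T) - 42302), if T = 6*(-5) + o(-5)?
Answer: -2075/5382 ≈ -0.38554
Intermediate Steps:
L(Q, K) = 2 + 4/K (L(Q, K) = 4/K + 2*1 = 4/K + 2 = 2 + 4/K)
T = -32 (T = 6*(-5) - 2 = -30 - 2 = -32)
(-33010 + 49610)/(29*(L(7, 1) + T) - 42302) = (-33010 + 49610)/(29*((2 + 4/1) - 32) - 42302) = 16600/(29*((2 + 4*1) - 32) - 42302) = 16600/(29*((2 + 4) - 32) - 42302) = 16600/(29*(6 - 32) - 42302) = 16600/(29*(-26) - 42302) = 16600/(-754 - 42302) = 16600/(-43056) = 16600*(-1/43056) = -2075/5382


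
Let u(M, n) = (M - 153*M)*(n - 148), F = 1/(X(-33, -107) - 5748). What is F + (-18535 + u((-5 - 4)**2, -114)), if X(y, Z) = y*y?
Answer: 14942386730/4659 ≈ 3.2072e+6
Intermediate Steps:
X(y, Z) = y**2
F = -1/4659 (F = 1/((-33)**2 - 5748) = 1/(1089 - 5748) = 1/(-4659) = -1/4659 ≈ -0.00021464)
u(M, n) = -152*M*(-148 + n) (u(M, n) = (-152*M)*(-148 + n) = -152*M*(-148 + n))
F + (-18535 + u((-5 - 4)**2, -114)) = -1/4659 + (-18535 + 152*(-5 - 4)**2*(148 - 1*(-114))) = -1/4659 + (-18535 + 152*(-9)**2*(148 + 114)) = -1/4659 + (-18535 + 152*81*262) = -1/4659 + (-18535 + 3225744) = -1/4659 + 3207209 = 14942386730/4659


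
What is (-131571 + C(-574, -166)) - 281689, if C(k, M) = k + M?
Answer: -414000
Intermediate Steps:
C(k, M) = M + k
(-131571 + C(-574, -166)) - 281689 = (-131571 + (-166 - 574)) - 281689 = (-131571 - 740) - 281689 = -132311 - 281689 = -414000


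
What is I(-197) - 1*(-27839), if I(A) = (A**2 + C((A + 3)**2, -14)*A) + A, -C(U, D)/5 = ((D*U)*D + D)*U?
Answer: 273462888903771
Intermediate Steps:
C(U, D) = -5*U*(D + U*D**2) (C(U, D) = -5*((D*U)*D + D)*U = -5*(U*D**2 + D)*U = -5*(D + U*D**2)*U = -5*U*(D + U*D**2))
I(A) = A + A**2 + 70*A*(3 + A)**2*(1 - 14*(3 + A)**2) (I(A) = (A**2 + (-5*(-14)*(A + 3)**2*(1 - 14*(A + 3)**2))*A) + A = (A**2 + (-5*(-14)*(3 + A)**2*(1 - 14*(3 + A)**2))*A) + A = (A**2 + (70*(3 + A)**2*(1 - 14*(3 + A)**2))*A) + A = (A**2 + 70*A*(3 + A)**2*(1 - 14*(3 + A)**2)) + A = A + A**2 + 70*A*(3 + A)**2*(1 - 14*(3 + A)**2))
I(-197) - 1*(-27839) = -197*(1 - 197 + (3 - 197)**2*(70 - 980*(3 - 197)**2)) - 1*(-27839) = -197*(1 - 197 + (-194)**2*(70 - 980*(-194)**2)) + 27839 = -197*(1 - 197 + 37636*(70 - 980*37636)) + 27839 = -197*(1 - 197 + 37636*(70 - 36883280)) + 27839 = -197*(1 - 197 + 37636*(-36883210)) + 27839 = -197*(1 - 197 - 1388136491560) + 27839 = -197*(-1388136491756) + 27839 = 273462888875932 + 27839 = 273462888903771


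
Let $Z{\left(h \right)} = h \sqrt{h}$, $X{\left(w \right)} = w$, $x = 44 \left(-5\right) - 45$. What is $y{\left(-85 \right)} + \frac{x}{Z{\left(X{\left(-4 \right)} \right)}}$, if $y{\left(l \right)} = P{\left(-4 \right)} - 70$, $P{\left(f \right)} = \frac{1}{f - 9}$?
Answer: $- \frac{911}{13} - \frac{265 i}{8} \approx -70.077 - 33.125 i$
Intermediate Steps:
$x = -265$ ($x = -220 - 45 = -265$)
$Z{\left(h \right)} = h^{\frac{3}{2}}$
$P{\left(f \right)} = \frac{1}{-9 + f}$
$y{\left(l \right)} = - \frac{911}{13}$ ($y{\left(l \right)} = \frac{1}{-9 - 4} - 70 = \frac{1}{-13} - 70 = - \frac{1}{13} - 70 = - \frac{911}{13}$)
$y{\left(-85 \right)} + \frac{x}{Z{\left(X{\left(-4 \right)} \right)}} = - \frac{911}{13} - \frac{265}{\left(-4\right)^{\frac{3}{2}}} = - \frac{911}{13} - \frac{265}{\left(-8\right) i} = - \frac{911}{13} - 265 \frac{i}{8} = - \frac{911}{13} - \frac{265 i}{8}$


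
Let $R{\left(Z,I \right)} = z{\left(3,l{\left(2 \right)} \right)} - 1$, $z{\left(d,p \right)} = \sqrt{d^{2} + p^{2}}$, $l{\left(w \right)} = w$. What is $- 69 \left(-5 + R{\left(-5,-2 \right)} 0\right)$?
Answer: $345$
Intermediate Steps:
$R{\left(Z,I \right)} = -1 + \sqrt{13}$ ($R{\left(Z,I \right)} = \sqrt{3^{2} + 2^{2}} - 1 = \sqrt{9 + 4} - 1 = \sqrt{13} - 1 = -1 + \sqrt{13}$)
$- 69 \left(-5 + R{\left(-5,-2 \right)} 0\right) = - 69 \left(-5 + \left(-1 + \sqrt{13}\right) 0\right) = - 69 \left(-5 + 0\right) = \left(-69\right) \left(-5\right) = 345$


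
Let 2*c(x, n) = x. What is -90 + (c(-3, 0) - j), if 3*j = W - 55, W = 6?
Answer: -451/6 ≈ -75.167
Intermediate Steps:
j = -49/3 (j = (6 - 55)/3 = (1/3)*(-49) = -49/3 ≈ -16.333)
c(x, n) = x/2
-90 + (c(-3, 0) - j) = -90 + ((1/2)*(-3) - 1*(-49/3)) = -90 + (-3/2 + 49/3) = -90 + 89/6 = -451/6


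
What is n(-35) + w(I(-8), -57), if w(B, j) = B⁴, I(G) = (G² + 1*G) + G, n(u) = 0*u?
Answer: 5308416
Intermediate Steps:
n(u) = 0
I(G) = G² + 2*G (I(G) = (G² + G) + G = (G + G²) + G = G² + 2*G)
n(-35) + w(I(-8), -57) = 0 + (-8*(2 - 8))⁴ = 0 + (-8*(-6))⁴ = 0 + 48⁴ = 0 + 5308416 = 5308416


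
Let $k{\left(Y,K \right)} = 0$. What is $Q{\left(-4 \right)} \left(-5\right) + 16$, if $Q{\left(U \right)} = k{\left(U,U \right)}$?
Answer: $16$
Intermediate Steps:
$Q{\left(U \right)} = 0$
$Q{\left(-4 \right)} \left(-5\right) + 16 = 0 \left(-5\right) + 16 = 0 + 16 = 16$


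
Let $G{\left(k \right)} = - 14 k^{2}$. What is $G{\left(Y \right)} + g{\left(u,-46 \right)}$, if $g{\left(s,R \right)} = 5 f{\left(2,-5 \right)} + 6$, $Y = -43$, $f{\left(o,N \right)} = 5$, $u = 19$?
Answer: $-25855$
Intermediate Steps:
$g{\left(s,R \right)} = 31$ ($g{\left(s,R \right)} = 5 \cdot 5 + 6 = 25 + 6 = 31$)
$G{\left(Y \right)} + g{\left(u,-46 \right)} = - 14 \left(-43\right)^{2} + 31 = \left(-14\right) 1849 + 31 = -25886 + 31 = -25855$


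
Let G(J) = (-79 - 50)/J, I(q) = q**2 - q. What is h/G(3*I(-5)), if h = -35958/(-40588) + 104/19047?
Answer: -1722782945/2770202029 ≈ -0.62190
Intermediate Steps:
G(J) = -129/J
h = 344556589/386539818 (h = -35958*(-1/40588) + 104*(1/19047) = 17979/20294 + 104/19047 = 344556589/386539818 ≈ 0.89139)
h/G(3*I(-5)) = 344556589/(386539818*((-129*(-1/(15*(-1 - 5)))))) = 344556589/(386539818*((-129/(3*(-5*(-6)))))) = 344556589/(386539818*((-129/(3*30)))) = 344556589/(386539818*((-129/90))) = 344556589/(386539818*((-129*1/90))) = 344556589/(386539818*(-43/30)) = (344556589/386539818)*(-30/43) = -1722782945/2770202029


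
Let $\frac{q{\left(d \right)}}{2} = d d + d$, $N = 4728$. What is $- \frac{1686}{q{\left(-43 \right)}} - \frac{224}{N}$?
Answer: $- \frac{182927}{355782} \approx -0.51415$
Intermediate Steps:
$q{\left(d \right)} = 2 d + 2 d^{2}$ ($q{\left(d \right)} = 2 \left(d d + d\right) = 2 \left(d^{2} + d\right) = 2 \left(d + d^{2}\right) = 2 d + 2 d^{2}$)
$- \frac{1686}{q{\left(-43 \right)}} - \frac{224}{N} = - \frac{1686}{2 \left(-43\right) \left(1 - 43\right)} - \frac{224}{4728} = - \frac{1686}{2 \left(-43\right) \left(-42\right)} - \frac{28}{591} = - \frac{1686}{3612} - \frac{28}{591} = \left(-1686\right) \frac{1}{3612} - \frac{28}{591} = - \frac{281}{602} - \frac{28}{591} = - \frac{182927}{355782}$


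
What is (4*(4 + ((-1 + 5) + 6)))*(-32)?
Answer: -1792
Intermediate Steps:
(4*(4 + ((-1 + 5) + 6)))*(-32) = (4*(4 + (4 + 6)))*(-32) = (4*(4 + 10))*(-32) = (4*14)*(-32) = 56*(-32) = -1792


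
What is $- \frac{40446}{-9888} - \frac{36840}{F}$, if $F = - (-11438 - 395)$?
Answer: $\frac{19053933}{19500784} \approx 0.97709$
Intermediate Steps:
$F = 11833$ ($F = - (-11438 - 395) = \left(-1\right) \left(-11833\right) = 11833$)
$- \frac{40446}{-9888} - \frac{36840}{F} = - \frac{40446}{-9888} - \frac{36840}{11833} = \left(-40446\right) \left(- \frac{1}{9888}\right) - \frac{36840}{11833} = \frac{6741}{1648} - \frac{36840}{11833} = \frac{19053933}{19500784}$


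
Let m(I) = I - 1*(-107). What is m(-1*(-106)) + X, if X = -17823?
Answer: -17610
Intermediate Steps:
m(I) = 107 + I (m(I) = I + 107 = 107 + I)
m(-1*(-106)) + X = (107 - 1*(-106)) - 17823 = (107 + 106) - 17823 = 213 - 17823 = -17610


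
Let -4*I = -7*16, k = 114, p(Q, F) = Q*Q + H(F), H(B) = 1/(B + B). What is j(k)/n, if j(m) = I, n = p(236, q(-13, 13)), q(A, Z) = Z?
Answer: 104/206871 ≈ 0.00050273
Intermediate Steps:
H(B) = 1/(2*B)
p(Q, F) = Q**2 + 1/(2*F) (p(Q, F) = Q*Q + 1/(2*F) = Q**2 + 1/(2*F))
n = 1448097/26 (n = 236**2 + (1/2)/13 = 55696 + (1/2)*(1/13) = 55696 + 1/26 = 1448097/26 ≈ 55696.)
I = 28 (I = -(-7)*16/4 = -1/4*(-112) = 28)
j(m) = 28
j(k)/n = 28/(1448097/26) = 28*(26/1448097) = 104/206871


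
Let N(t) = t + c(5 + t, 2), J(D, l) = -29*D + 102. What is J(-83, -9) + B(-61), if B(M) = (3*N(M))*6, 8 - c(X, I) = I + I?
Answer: 1483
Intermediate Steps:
c(X, I) = 8 - 2*I (c(X, I) = 8 - (I + I) = 8 - 2*I)
J(D, l) = 102 - 29*D
N(t) = 4 + t (N(t) = t + (8 - 2*2) = t + (8 - 4) = t + 4 = 4 + t)
B(M) = 72 + 18*M (B(M) = (3*(4 + M))*6 = (12 + 3*M)*6 = 72 + 18*M)
J(-83, -9) + B(-61) = (102 - 29*(-83)) + (72 + 18*(-61)) = (102 + 2407) + (72 - 1098) = 2509 - 1026 = 1483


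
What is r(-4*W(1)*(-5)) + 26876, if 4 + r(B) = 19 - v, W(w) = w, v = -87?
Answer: 26978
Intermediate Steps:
r(B) = 102 (r(B) = -4 + (19 - 1*(-87)) = -4 + (19 + 87) = -4 + 106 = 102)
r(-4*W(1)*(-5)) + 26876 = 102 + 26876 = 26978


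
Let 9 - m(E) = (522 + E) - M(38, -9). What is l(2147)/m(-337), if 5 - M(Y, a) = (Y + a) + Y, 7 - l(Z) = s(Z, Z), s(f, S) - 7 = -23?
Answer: -23/238 ≈ -0.096639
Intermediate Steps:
s(f, S) = -16 (s(f, S) = 7 - 23 = -16)
l(Z) = 23 (l(Z) = 7 - 1*(-16) = 7 + 16 = 23)
M(Y, a) = 5 - a - 2*Y (M(Y, a) = 5 - ((Y + a) + Y) = 5 - (a + 2*Y) = 5 + (-a - 2*Y) = 5 - a - 2*Y)
m(E) = -575 - E (m(E) = 9 - ((522 + E) - (5 - 1*(-9) - 2*38)) = 9 - ((522 + E) - (5 + 9 - 76)) = 9 - ((522 + E) - 1*(-62)) = 9 - ((522 + E) + 62) = 9 - (584 + E) = 9 + (-584 - E) = -575 - E)
l(2147)/m(-337) = 23/(-575 - 1*(-337)) = 23/(-575 + 337) = 23/(-238) = 23*(-1/238) = -23/238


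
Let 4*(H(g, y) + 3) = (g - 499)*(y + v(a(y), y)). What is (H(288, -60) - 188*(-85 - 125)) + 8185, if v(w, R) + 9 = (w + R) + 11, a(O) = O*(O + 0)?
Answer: -272027/2 ≈ -1.3601e+5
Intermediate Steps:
a(O) = O**2 (a(O) = O*O = O**2)
v(w, R) = 2 + R + w (v(w, R) = -9 + ((w + R) + 11) = -9 + ((R + w) + 11) = -9 + (11 + R + w) = 2 + R + w)
H(g, y) = -3 + (-499 + g)*(2 + y**2 + 2*y)/4 (H(g, y) = -3 + ((g - 499)*(y + (2 + y + y**2)))/4 = -3 + ((-499 + g)*(2 + y**2 + 2*y))/4 = -3 + (-499 + g)*(2 + y**2 + 2*y)/4)
(H(288, -60) - 188*(-85 - 125)) + 8185 = ((-505/2 - 499/2*(-60) - 499/4*(-60)**2 + (1/4)*288*(-60) + (1/4)*288*(2 - 60 + (-60)**2)) - 188*(-85 - 125)) + 8185 = ((-505/2 + 14970 - 499/4*3600 - 4320 + (1/4)*288*(2 - 60 + 3600)) - 188*(-210)) + 8185 = ((-505/2 + 14970 - 449100 - 4320 + (1/4)*288*3542) + 39480) + 8185 = ((-505/2 + 14970 - 449100 - 4320 + 255024) + 39480) + 8185 = (-367357/2 + 39480) + 8185 = -288397/2 + 8185 = -272027/2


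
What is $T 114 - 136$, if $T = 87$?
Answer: $9782$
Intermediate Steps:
$T 114 - 136 = 87 \cdot 114 - 136 = 9918 - 136 = 9782$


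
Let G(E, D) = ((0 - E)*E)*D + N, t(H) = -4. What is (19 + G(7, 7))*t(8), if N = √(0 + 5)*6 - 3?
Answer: 1308 - 24*√5 ≈ 1254.3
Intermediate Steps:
N = -3 + 6*√5 (N = √5*6 - 3 = 6*√5 - 3 = -3 + 6*√5 ≈ 10.416)
G(E, D) = -3 + 6*√5 - D*E² (G(E, D) = ((0 - E)*E)*D + (-3 + 6*√5) = ((-E)*E)*D + (-3 + 6*√5) = (-E²)*D + (-3 + 6*√5) = -D*E² + (-3 + 6*√5) = -3 + 6*√5 - D*E²)
(19 + G(7, 7))*t(8) = (19 + (-3 + 6*√5 - 1*7*7²))*(-4) = (19 + (-3 + 6*√5 - 1*7*49))*(-4) = (19 + (-3 + 6*√5 - 343))*(-4) = (19 + (-346 + 6*√5))*(-4) = (-327 + 6*√5)*(-4) = 1308 - 24*√5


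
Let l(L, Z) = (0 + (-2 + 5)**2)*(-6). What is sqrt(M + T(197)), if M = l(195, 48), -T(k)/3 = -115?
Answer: sqrt(291) ≈ 17.059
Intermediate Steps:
l(L, Z) = -54 (l(L, Z) = (0 + 3**2)*(-6) = (0 + 9)*(-6) = 9*(-6) = -54)
T(k) = 345 (T(k) = -3*(-115) = 345)
M = -54
sqrt(M + T(197)) = sqrt(-54 + 345) = sqrt(291)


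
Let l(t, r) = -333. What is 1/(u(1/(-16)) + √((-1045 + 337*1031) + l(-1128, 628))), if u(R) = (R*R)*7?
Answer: -1792/22679977935 + 65536*√346069/22679977935 ≈ 0.0016998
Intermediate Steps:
u(R) = 7*R² (u(R) = R²*7 = 7*R²)
1/(u(1/(-16)) + √((-1045 + 337*1031) + l(-1128, 628))) = 1/(7*(1/(-16))² + √((-1045 + 337*1031) - 333)) = 1/(7*(-1/16)² + √((-1045 + 347447) - 333)) = 1/(7*(1/256) + √(346402 - 333)) = 1/(7/256 + √346069)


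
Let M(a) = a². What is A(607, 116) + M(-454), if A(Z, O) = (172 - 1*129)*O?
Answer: 211104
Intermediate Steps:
A(Z, O) = 43*O (A(Z, O) = (172 - 129)*O = 43*O)
A(607, 116) + M(-454) = 43*116 + (-454)² = 4988 + 206116 = 211104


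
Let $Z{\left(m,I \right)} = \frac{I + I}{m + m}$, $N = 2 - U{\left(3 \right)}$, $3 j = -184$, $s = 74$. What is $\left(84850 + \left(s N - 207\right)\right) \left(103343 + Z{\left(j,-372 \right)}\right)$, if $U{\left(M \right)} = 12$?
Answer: $\frac{398879644471}{46} \approx 8.6713 \cdot 10^{9}$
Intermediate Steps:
$j = - \frac{184}{3}$ ($j = \frac{1}{3} \left(-184\right) = - \frac{184}{3} \approx -61.333$)
$N = -10$ ($N = 2 - 12 = -10$)
$Z{\left(m,I \right)} = \frac{I}{m}$ ($Z{\left(m,I \right)} = \frac{2 I}{2 m} = 2 I \frac{1}{2 m} = \frac{I}{m}$)
$\left(84850 + \left(s N - 207\right)\right) \left(103343 + Z{\left(j,-372 \right)}\right) = \left(84850 + \left(74 \left(-10\right) - 207\right)\right) \left(103343 - \frac{372}{- \frac{184}{3}}\right) = \left(84850 - 947\right) \left(103343 - - \frac{279}{46}\right) = \left(84850 - 947\right) \left(103343 + \frac{279}{46}\right) = 83903 \cdot \frac{4754057}{46} = \frac{398879644471}{46}$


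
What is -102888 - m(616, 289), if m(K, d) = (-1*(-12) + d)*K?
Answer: -288304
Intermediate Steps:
m(K, d) = K*(12 + d) (m(K, d) = (12 + d)*K = K*(12 + d))
-102888 - m(616, 289) = -102888 - 616*(12 + 289) = -102888 - 616*301 = -102888 - 1*185416 = -102888 - 185416 = -288304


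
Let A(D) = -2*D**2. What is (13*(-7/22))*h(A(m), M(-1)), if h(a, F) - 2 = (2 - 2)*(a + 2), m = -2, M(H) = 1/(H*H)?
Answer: -91/11 ≈ -8.2727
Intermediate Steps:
M(H) = H**(-2)
h(a, F) = 2 (h(a, F) = 2 + (2 - 2)*(a + 2) = 2 + 0*(2 + a) = 2 + 0 = 2)
(13*(-7/22))*h(A(m), M(-1)) = (13*(-7/22))*2 = -91/22*2 = -91/11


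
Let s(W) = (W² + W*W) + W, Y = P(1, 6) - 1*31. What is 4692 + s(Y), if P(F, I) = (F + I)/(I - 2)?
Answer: 50991/8 ≈ 6373.9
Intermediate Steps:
P(F, I) = (F + I)/(-2 + I)
Y = -117/4 (Y = (1 + 6)/(-2 + 6) - 1*31 = 7/4 - 31 = -117/4 ≈ -29.250)
s(W) = W + 2*W² (s(W) = (W² + W²) + W = 2*W² + W = W + 2*W²)
4692 + s(Y) = 4692 - 117*(1 + 2*(-117/4))/4 = 4692 - 117*(1 - 117/2)/4 = 4692 - 117/4*(-115/2) = 4692 + 13455/8 = 50991/8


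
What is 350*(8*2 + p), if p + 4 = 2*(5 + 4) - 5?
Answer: 8750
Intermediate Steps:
p = 9 (p = -4 + (2*(5 + 4) - 5) = -4 + (2*9 - 5) = -4 + (18 - 5) = -4 + 13 = 9)
350*(8*2 + p) = 350*(8*2 + 9) = 350*(16 + 9) = 350*25 = 8750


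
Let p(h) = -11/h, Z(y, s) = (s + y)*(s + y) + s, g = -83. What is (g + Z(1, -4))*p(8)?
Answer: 429/4 ≈ 107.25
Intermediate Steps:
Z(y, s) = s + (s + y)² (Z(y, s) = (s + y)² + s = s + (s + y)²)
(g + Z(1, -4))*p(8) = (-83 + (-4 + (-4 + 1)²))*(-11/8) = (-83 + (-4 + (-3)²))*(-11*⅛) = (-83 + (-4 + 9))*(-11/8) = (-83 + 5)*(-11/8) = -78*(-11/8) = 429/4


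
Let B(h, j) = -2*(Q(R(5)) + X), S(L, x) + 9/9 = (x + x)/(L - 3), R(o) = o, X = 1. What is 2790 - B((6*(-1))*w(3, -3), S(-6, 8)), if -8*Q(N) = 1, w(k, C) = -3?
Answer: 11167/4 ≈ 2791.8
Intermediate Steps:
Q(N) = -⅛ (Q(N) = -⅛*1 = -⅛)
S(L, x) = -1 + 2*x/(-3 + L) (S(L, x) = -1 + (x + x)/(L - 3) = -1 + (2*x)/(-3 + L) = -1 + 2*x/(-3 + L))
B(h, j) = -7/4 (B(h, j) = -2*(-⅛ + 1) = -2*7/8 = -7/4)
2790 - B((6*(-1))*w(3, -3), S(-6, 8)) = 2790 - 1*(-7/4) = 2790 + 7/4 = 11167/4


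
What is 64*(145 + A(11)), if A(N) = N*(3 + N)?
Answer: 19136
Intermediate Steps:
64*(145 + A(11)) = 64*(145 + 11*(3 + 11)) = 64*(145 + 11*14) = 64*(145 + 154) = 64*299 = 19136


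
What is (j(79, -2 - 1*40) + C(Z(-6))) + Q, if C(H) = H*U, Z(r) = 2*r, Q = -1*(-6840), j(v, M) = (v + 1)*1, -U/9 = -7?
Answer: 6164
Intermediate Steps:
U = 63 (U = -9*(-7) = 63)
j(v, M) = 1 + v (j(v, M) = (1 + v)*1 = 1 + v)
Q = 6840
C(H) = 63*H (C(H) = H*63 = 63*H)
(j(79, -2 - 1*40) + C(Z(-6))) + Q = ((1 + 79) + 63*(2*(-6))) + 6840 = (80 + 63*(-12)) + 6840 = (80 - 756) + 6840 = -676 + 6840 = 6164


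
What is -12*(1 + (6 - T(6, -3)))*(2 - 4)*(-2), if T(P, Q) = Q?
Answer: -480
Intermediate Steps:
-12*(1 + (6 - T(6, -3)))*(2 - 4)*(-2) = -12*(1 + (6 - 1*(-3)))*(2 - 4)*(-2) = -12*(1 + (6 + 3))*(-2)*(-2) = -12*(1 + 9)*(-2)*(-2) = -120*(-2)*(-2) = -12*(-20)*(-2) = 240*(-2) = -480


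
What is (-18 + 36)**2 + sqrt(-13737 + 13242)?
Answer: 324 + 3*I*sqrt(55) ≈ 324.0 + 22.249*I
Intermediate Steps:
(-18 + 36)**2 + sqrt(-13737 + 13242) = 18**2 + sqrt(-495) = 324 + 3*I*sqrt(55)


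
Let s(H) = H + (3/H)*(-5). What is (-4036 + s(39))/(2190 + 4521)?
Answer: -17322/29081 ≈ -0.59565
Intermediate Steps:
s(H) = H - 15/H
(-4036 + s(39))/(2190 + 4521) = (-4036 + (39 - 15/39))/(2190 + 4521) = (-4036 + (39 - 15*1/39))/6711 = (-4036 + (39 - 5/13))*(1/6711) = (-4036 + 502/13)*(1/6711) = -51966/13*1/6711 = -17322/29081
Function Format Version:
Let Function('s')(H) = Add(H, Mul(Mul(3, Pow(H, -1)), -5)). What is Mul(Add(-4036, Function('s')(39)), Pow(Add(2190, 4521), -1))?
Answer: Rational(-17322, 29081) ≈ -0.59565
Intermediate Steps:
Function('s')(H) = Add(H, Mul(-15, Pow(H, -1)))
Mul(Add(-4036, Function('s')(39)), Pow(Add(2190, 4521), -1)) = Mul(Add(-4036, Add(39, Mul(-15, Pow(39, -1)))), Pow(Add(2190, 4521), -1)) = Mul(Add(-4036, Add(39, Mul(-15, Rational(1, 39)))), Pow(6711, -1)) = Mul(Add(-4036, Add(39, Rational(-5, 13))), Rational(1, 6711)) = Mul(Add(-4036, Rational(502, 13)), Rational(1, 6711)) = Mul(Rational(-51966, 13), Rational(1, 6711)) = Rational(-17322, 29081)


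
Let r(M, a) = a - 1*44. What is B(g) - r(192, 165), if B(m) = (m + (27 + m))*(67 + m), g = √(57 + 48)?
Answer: 1898 + 161*√105 ≈ 3547.8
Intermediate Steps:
r(M, a) = -44 + a (r(M, a) = a - 44 = -44 + a)
g = √105 ≈ 10.247
B(m) = (27 + 2*m)*(67 + m)
B(g) - r(192, 165) = (1809 + 2*(√105)² + 161*√105) - (-44 + 165) = (1809 + 2*105 + 161*√105) - 1*121 = (1809 + 210 + 161*√105) - 121 = (2019 + 161*√105) - 121 = 1898 + 161*√105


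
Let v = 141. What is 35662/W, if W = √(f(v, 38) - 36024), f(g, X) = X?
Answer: -17831*I*√35986/17993 ≈ -187.99*I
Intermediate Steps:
W = I*√35986 (W = √(38 - 36024) = √(-35986) = I*√35986 ≈ 189.7*I)
35662/W = 35662/((I*√35986)) = 35662*(-I*√35986/35986) = -17831*I*√35986/17993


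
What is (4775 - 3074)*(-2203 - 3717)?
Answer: -10069920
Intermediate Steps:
(4775 - 3074)*(-2203 - 3717) = 1701*(-5920) = -10069920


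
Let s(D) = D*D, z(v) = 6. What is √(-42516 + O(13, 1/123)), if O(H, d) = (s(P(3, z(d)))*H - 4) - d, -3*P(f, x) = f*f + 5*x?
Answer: I*√610046790/123 ≈ 200.81*I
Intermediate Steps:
P(f, x) = -5*x/3 - f²/3 (P(f, x) = -(f*f + 5*x)/3 = -(f² + 5*x)/3 = -5*x/3 - f²/3)
s(D) = D²
O(H, d) = -4 - d + 169*H (O(H, d) = ((-5/3*6 - ⅓*3²)²*H - 4) - d = ((-10 - ⅓*9)²*H - 4) - d = ((-10 - 3)²*H - 4) - d = ((-13)²*H - 4) - d = (169*H - 4) - d = (-4 + 169*H) - d = -4 - d + 169*H)
√(-42516 + O(13, 1/123)) = √(-42516 + (-4 - 1/123 + 169*13)) = √(-42516 + (-4 - 1*1/123 + 2197)) = √(-42516 + (-4 - 1/123 + 2197)) = √(-42516 + 269738/123) = √(-4959730/123) = I*√610046790/123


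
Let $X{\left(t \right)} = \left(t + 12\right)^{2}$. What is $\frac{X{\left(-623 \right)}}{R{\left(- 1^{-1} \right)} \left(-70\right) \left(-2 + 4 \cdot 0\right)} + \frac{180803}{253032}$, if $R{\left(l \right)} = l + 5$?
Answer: $\frac{11820426119}{17712240} \approx 667.36$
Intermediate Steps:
$R{\left(l \right)} = 5 + l$
$X{\left(t \right)} = \left(12 + t\right)^{2}$
$\frac{X{\left(-623 \right)}}{R{\left(- 1^{-1} \right)} \left(-70\right) \left(-2 + 4 \cdot 0\right)} + \frac{180803}{253032} = \frac{\left(12 - 623\right)^{2}}{\left(5 - 1^{-1}\right) \left(-70\right) \left(-2 + 4 \cdot 0\right)} + \frac{180803}{253032} = \frac{\left(-611\right)^{2}}{\left(5 - 1\right) \left(-70\right) \left(-2 + 0\right)} + 180803 \cdot \frac{1}{253032} = \frac{373321}{\left(5 - 1\right) \left(-70\right) \left(-2\right)} + \frac{180803}{253032} = \frac{373321}{4 \left(-70\right) \left(-2\right)} + \frac{180803}{253032} = \frac{373321}{\left(-280\right) \left(-2\right)} + \frac{180803}{253032} = \frac{373321}{560} + \frac{180803}{253032} = \frac{11820426119}{17712240}$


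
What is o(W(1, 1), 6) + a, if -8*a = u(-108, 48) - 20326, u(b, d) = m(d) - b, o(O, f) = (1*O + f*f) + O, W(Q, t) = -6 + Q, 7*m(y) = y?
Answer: 71467/28 ≈ 2552.4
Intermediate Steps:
m(y) = y/7
o(O, f) = f² + 2*O (o(O, f) = (O + f²) + O = f² + 2*O)
u(b, d) = -b + d/7 (u(b, d) = d/7 - b = -b + d/7)
a = 70739/28 (a = -((-1*(-108) + (⅐)*48) - 20326)/8 = -((108 + 48/7) - 20326)/8 = -(804/7 - 20326)/8 = -⅛*(-141478/7) = 70739/28 ≈ 2526.4)
o(W(1, 1), 6) + a = (6² + 2*(-6 + 1)) + 70739/28 = (36 + 2*(-5)) + 70739/28 = (36 - 10) + 70739/28 = 26 + 70739/28 = 71467/28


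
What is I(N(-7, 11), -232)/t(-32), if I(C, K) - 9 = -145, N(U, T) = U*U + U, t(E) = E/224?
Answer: 952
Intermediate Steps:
t(E) = E/224 (t(E) = E*(1/224) = E/224)
N(U, T) = U + U² (N(U, T) = U² + U = U + U²)
I(C, K) = -136 (I(C, K) = 9 - 145 = -136)
I(N(-7, 11), -232)/t(-32) = -136/((1/224)*(-32)) = -136/(-⅐) = -136*(-7) = 952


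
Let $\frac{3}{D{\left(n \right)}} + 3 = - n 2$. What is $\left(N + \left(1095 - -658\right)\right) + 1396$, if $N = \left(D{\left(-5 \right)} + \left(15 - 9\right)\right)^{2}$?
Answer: $\frac{156326}{49} \approx 3190.3$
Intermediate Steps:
$D{\left(n \right)} = \frac{3}{-3 - 2 n}$ ($D{\left(n \right)} = \frac{3}{-3 + - n 2} = \frac{3}{-3 - 2 n}$)
$N = \frac{2025}{49}$ ($N = \left(- \frac{3}{3 + 2 \left(-5\right)} + \left(15 - 9\right)\right)^{2} = \left(- \frac{3}{3 - 10} + 6\right)^{2} = \left(- \frac{3}{-7} + 6\right)^{2} = \left(\left(-3\right) \left(- \frac{1}{7}\right) + 6\right)^{2} = \left(\frac{3}{7} + 6\right)^{2} = \left(\frac{45}{7}\right)^{2} = \frac{2025}{49} \approx 41.327$)
$\left(N + \left(1095 - -658\right)\right) + 1396 = \left(\frac{2025}{49} + \left(1095 - -658\right)\right) + 1396 = \left(\frac{2025}{49} + \left(1095 + 658\right)\right) + 1396 = \left(\frac{2025}{49} + 1753\right) + 1396 = \frac{87922}{49} + 1396 = \frac{156326}{49}$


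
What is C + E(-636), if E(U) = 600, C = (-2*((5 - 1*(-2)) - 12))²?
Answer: 700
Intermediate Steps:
C = 100 (C = (-2*((5 + 2) - 12))² = (-2*(7 - 12))² = (-2*(-5))² = 10² = 100)
C + E(-636) = 100 + 600 = 700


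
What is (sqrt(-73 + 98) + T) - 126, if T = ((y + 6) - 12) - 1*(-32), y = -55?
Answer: -150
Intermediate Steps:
T = -29 (T = ((-55 + 6) - 12) - 1*(-32) = (-49 - 12) + 32 = -61 + 32 = -29)
(sqrt(-73 + 98) + T) - 126 = (sqrt(-73 + 98) - 29) - 126 = (sqrt(25) - 29) - 126 = (5 - 29) - 126 = -24 - 126 = -150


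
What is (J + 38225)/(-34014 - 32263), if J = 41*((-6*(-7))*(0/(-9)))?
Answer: -38225/66277 ≈ -0.57675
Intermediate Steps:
J = 0 (J = 41*(42*(0*(-⅑))) = 41*(42*0) = 41*0 = 0)
(J + 38225)/(-34014 - 32263) = (0 + 38225)/(-34014 - 32263) = 38225/(-66277) = 38225*(-1/66277) = -38225/66277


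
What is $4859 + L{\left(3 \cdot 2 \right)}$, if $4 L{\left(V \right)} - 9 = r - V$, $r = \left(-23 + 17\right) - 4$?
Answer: $\frac{19429}{4} \approx 4857.3$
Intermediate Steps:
$r = -10$ ($r = -6 - 4 = -10$)
$L{\left(V \right)} = - \frac{1}{4} - \frac{V}{4}$ ($L{\left(V \right)} = \frac{9}{4} + \frac{-10 - V}{4} = \frac{9}{4} - \left(\frac{5}{2} + \frac{V}{4}\right) = - \frac{1}{4} - \frac{V}{4}$)
$4859 + L{\left(3 \cdot 2 \right)} = 4859 - \left(\frac{1}{4} + \frac{3 \cdot 2}{4}\right) = 4859 - \frac{7}{4} = \frac{19429}{4}$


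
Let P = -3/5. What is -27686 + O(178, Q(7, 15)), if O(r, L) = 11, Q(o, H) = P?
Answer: -27675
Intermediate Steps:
P = -⅗ (P = -3*⅕ = -⅗ ≈ -0.60000)
Q(o, H) = -⅗
-27686 + O(178, Q(7, 15)) = -27686 + 11 = -27675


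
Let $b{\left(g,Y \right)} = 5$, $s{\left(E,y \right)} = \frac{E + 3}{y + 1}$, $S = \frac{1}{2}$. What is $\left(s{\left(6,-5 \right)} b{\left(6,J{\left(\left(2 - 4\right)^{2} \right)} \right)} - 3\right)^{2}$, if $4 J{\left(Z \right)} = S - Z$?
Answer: $\frac{3249}{16} \approx 203.06$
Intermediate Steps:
$S = \frac{1}{2} \approx 0.5$
$s{\left(E,y \right)} = \frac{3 + E}{1 + y}$
$J{\left(Z \right)} = \frac{1}{8} - \frac{Z}{4}$ ($J{\left(Z \right)} = \frac{\frac{1}{2} - Z}{4} = \frac{1}{8} - \frac{Z}{4}$)
$\left(s{\left(6,-5 \right)} b{\left(6,J{\left(\left(2 - 4\right)^{2} \right)} \right)} - 3\right)^{2} = \left(\frac{3 + 6}{1 - 5} \cdot 5 - 3\right)^{2} = \left(\frac{1}{-4} \cdot 9 \cdot 5 - 3\right)^{2} = \left(\left(- \frac{1}{4}\right) 9 \cdot 5 - 3\right)^{2} = \left(\left(- \frac{9}{4}\right) 5 - 3\right)^{2} = \left(- \frac{45}{4} - 3\right)^{2} = \left(- \frac{57}{4}\right)^{2} = \frac{3249}{16}$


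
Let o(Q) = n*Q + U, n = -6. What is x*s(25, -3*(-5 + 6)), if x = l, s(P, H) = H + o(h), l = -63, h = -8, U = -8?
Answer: -2331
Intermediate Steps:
o(Q) = -8 - 6*Q (o(Q) = -6*Q - 8 = -8 - 6*Q)
s(P, H) = 40 + H (s(P, H) = H + (-8 - 6*(-8)) = H + (-8 + 48) = H + 40 = 40 + H)
x = -63
x*s(25, -3*(-5 + 6)) = -63*(40 - 3*(-5 + 6)) = -63*(40 - 3*1) = -63*(40 - 3) = -63*37 = -2331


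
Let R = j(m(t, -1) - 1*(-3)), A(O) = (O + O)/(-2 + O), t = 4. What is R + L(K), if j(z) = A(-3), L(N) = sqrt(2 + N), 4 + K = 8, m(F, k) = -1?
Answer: 6/5 + sqrt(6) ≈ 3.6495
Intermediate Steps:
A(O) = 2*O/(-2 + O) (A(O) = (2*O)/(-2 + O) = 2*O/(-2 + O))
K = 4 (K = -4 + 8 = 4)
j(z) = 6/5 (j(z) = 2*(-3)/(-2 - 3) = 2*(-3)/(-5) = 2*(-3)*(-1/5) = 6/5)
R = 6/5 ≈ 1.2000
R + L(K) = 6/5 + sqrt(2 + 4) = 6/5 + sqrt(6)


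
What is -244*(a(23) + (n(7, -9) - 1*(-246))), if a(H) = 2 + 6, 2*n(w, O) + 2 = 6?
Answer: -62464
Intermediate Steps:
n(w, O) = 2 (n(w, O) = -1 + (½)*6 = -1 + 3 = 2)
a(H) = 8
-244*(a(23) + (n(7, -9) - 1*(-246))) = -244*(8 + (2 - 1*(-246))) = -244*(8 + (2 + 246)) = -244*(8 + 248) = -244*256 = -62464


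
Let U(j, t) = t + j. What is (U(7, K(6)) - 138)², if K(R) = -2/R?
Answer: 155236/9 ≈ 17248.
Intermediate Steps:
U(j, t) = j + t
(U(7, K(6)) - 138)² = ((7 - 2/6) - 138)² = ((7 - 2*⅙) - 138)² = ((7 - ⅓) - 138)² = (20/3 - 138)² = (-394/3)² = 155236/9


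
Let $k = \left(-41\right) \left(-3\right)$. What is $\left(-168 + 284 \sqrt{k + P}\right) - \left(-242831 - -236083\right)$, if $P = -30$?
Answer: $6580 + 284 \sqrt{93} \approx 9318.8$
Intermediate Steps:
$k = 123$
$\left(-168 + 284 \sqrt{k + P}\right) - \left(-242831 - -236083\right) = \left(-168 + 284 \sqrt{123 - 30}\right) - \left(-242831 - -236083\right) = \left(-168 + 284 \sqrt{93}\right) - \left(-242831 + 236083\right) = \left(-168 + 284 \sqrt{93}\right) - -6748 = \left(-168 + 284 \sqrt{93}\right) + 6748 = 6580 + 284 \sqrt{93}$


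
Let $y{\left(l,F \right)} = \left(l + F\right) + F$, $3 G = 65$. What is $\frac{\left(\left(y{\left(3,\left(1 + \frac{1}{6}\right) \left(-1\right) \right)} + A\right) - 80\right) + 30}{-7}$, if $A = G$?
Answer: $\frac{83}{21} \approx 3.9524$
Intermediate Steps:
$G = \frac{65}{3}$ ($G = \frac{1}{3} \cdot 65 = \frac{65}{3} \approx 21.667$)
$y{\left(l,F \right)} = l + 2 F$ ($y{\left(l,F \right)} = \left(F + l\right) + F = l + 2 F$)
$A = \frac{65}{3} \approx 21.667$
$\frac{\left(\left(y{\left(3,\left(1 + \frac{1}{6}\right) \left(-1\right) \right)} + A\right) - 80\right) + 30}{-7} = \frac{\left(\left(\left(3 + 2 \left(1 + \frac{1}{6}\right) \left(-1\right)\right) + \frac{65}{3}\right) - 80\right) + 30}{-7} = \left(\left(\left(\left(3 + 2 \left(1 + \frac{1}{6}\right) \left(-1\right)\right) + \frac{65}{3}\right) - 80\right) + 30\right) \left(- \frac{1}{7}\right) = \left(\left(\left(\left(3 + 2 \cdot \frac{7}{6} \left(-1\right)\right) + \frac{65}{3}\right) - 80\right) + 30\right) \left(- \frac{1}{7}\right) = \left(\left(\left(\left(3 + 2 \left(- \frac{7}{6}\right)\right) + \frac{65}{3}\right) - 80\right) + 30\right) \left(- \frac{1}{7}\right) = \left(\left(\left(\left(3 - \frac{7}{3}\right) + \frac{65}{3}\right) - 80\right) + 30\right) \left(- \frac{1}{7}\right) = \left(\left(\left(\frac{2}{3} + \frac{65}{3}\right) - 80\right) + 30\right) \left(- \frac{1}{7}\right) = \left(\left(\frac{67}{3} - 80\right) + 30\right) \left(- \frac{1}{7}\right) = \left(- \frac{173}{3} + 30\right) \left(- \frac{1}{7}\right) = \left(- \frac{83}{3}\right) \left(- \frac{1}{7}\right) = \frac{83}{21}$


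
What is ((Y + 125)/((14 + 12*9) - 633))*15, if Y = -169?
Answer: 660/511 ≈ 1.2916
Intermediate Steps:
((Y + 125)/((14 + 12*9) - 633))*15 = ((-169 + 125)/((14 + 12*9) - 633))*15 = -44/((14 + 108) - 633)*15 = -44/(122 - 633)*15 = -44/(-511)*15 = -44*(-1/511)*15 = (44/511)*15 = 660/511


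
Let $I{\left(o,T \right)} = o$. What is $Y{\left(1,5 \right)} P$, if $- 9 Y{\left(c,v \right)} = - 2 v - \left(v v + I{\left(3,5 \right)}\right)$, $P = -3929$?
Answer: $- \frac{149302}{9} \approx -16589.0$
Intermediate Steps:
$Y{\left(c,v \right)} = \frac{1}{3} + \frac{v^{2}}{9} + \frac{2 v}{9}$ ($Y{\left(c,v \right)} = - \frac{- 2 v - \left(v v + 3\right)}{9} = - \frac{- 2 v - \left(v^{2} + 3\right)}{9} = - \frac{- 2 v - \left(3 + v^{2}\right)}{9} = - \frac{-3 - v^{2} - 2 v}{9} = \frac{1}{3} + \frac{v^{2}}{9} + \frac{2 v}{9}$)
$Y{\left(1,5 \right)} P = \left(\frac{1}{3} + \frac{5^{2}}{9} + \frac{2}{9} \cdot 5\right) \left(-3929\right) = \left(\frac{1}{3} + \frac{1}{9} \cdot 25 + \frac{10}{9}\right) \left(-3929\right) = \left(\frac{1}{3} + \frac{25}{9} + \frac{10}{9}\right) \left(-3929\right) = \frac{38}{9} \left(-3929\right) = - \frac{149302}{9}$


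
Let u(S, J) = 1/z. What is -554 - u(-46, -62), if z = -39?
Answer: -21605/39 ≈ -553.97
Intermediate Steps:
u(S, J) = -1/39 (u(S, J) = 1/(-39) = -1/39)
-554 - u(-46, -62) = -554 - 1*(-1/39) = -554 + 1/39 = -21605/39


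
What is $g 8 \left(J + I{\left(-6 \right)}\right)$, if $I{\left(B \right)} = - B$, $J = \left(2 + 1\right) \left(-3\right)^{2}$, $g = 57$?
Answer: $15048$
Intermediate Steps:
$J = 27$ ($J = 3 \cdot 9 = 27$)
$g 8 \left(J + I{\left(-6 \right)}\right) = 57 \cdot 8 \left(27 - -6\right) = 456 \left(27 + 6\right) = 456 \cdot 33 = 15048$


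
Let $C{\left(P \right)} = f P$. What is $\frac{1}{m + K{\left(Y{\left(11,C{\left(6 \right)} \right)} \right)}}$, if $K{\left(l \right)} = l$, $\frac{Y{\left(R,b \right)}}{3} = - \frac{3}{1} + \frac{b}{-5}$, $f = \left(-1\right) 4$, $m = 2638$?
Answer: $\frac{5}{13217} \approx 0.0003783$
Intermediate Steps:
$f = -4$
$C{\left(P \right)} = - 4 P$
$Y{\left(R,b \right)} = -9 - \frac{3 b}{5}$ ($Y{\left(R,b \right)} = 3 \left(- \frac{3}{1} + \frac{b}{-5}\right) = 3 \left(\left(-3\right) 1 + b \left(- \frac{1}{5}\right)\right) = 3 \left(-3 - \frac{b}{5}\right) = -9 - \frac{3 b}{5}$)
$\frac{1}{m + K{\left(Y{\left(11,C{\left(6 \right)} \right)} \right)}} = \frac{1}{2638 - \left(9 + \frac{3 \left(\left(-4\right) 6\right)}{5}\right)} = \frac{1}{2638 - - \frac{27}{5}} = \frac{1}{2638 + \left(-9 + \frac{72}{5}\right)} = \frac{1}{2638 + \frac{27}{5}} = \frac{1}{\frac{13217}{5}} = \frac{5}{13217}$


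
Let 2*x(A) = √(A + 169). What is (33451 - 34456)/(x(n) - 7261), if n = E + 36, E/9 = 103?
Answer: 2432435/17573946 + 335*√283/17573946 ≈ 0.13873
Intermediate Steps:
E = 927 (E = 9*103 = 927)
n = 963 (n = 927 + 36 = 963)
x(A) = √(169 + A)/2 (x(A) = √(A + 169)/2 = √(169 + A)/2)
(33451 - 34456)/(x(n) - 7261) = (33451 - 34456)/(√(169 + 963)/2 - 7261) = -1005/(√1132/2 - 7261) = -1005/((2*√283)/2 - 7261) = -1005/(√283 - 7261) = -1005/(-7261 + √283)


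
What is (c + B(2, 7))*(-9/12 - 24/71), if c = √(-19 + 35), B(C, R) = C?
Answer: -927/142 ≈ -6.5282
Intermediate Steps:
c = 4 (c = √16 = 4)
(c + B(2, 7))*(-9/12 - 24/71) = (4 + 2)*(-9/12 - 24/71) = 6*(-9*1/12 - 24*1/71) = 6*(-¾ - 24/71) = 6*(-309/284) = -927/142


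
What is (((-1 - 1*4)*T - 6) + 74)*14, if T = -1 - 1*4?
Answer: 1302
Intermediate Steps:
T = -5 (T = -1 - 4 = -5)
(((-1 - 1*4)*T - 6) + 74)*14 = (((-1 - 1*4)*(-5) - 6) + 74)*14 = (((-1 - 4)*(-5) - 6) + 74)*14 = ((-5*(-5) - 6) + 74)*14 = ((25 - 6) + 74)*14 = (19 + 74)*14 = 93*14 = 1302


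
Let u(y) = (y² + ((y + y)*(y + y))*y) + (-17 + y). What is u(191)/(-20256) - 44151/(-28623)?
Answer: -88657815549/64420832 ≈ -1376.2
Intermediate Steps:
u(y) = -17 + y + y² + 4*y³ (u(y) = (y² + ((2*y)*(2*y))*y) + (-17 + y) = (y² + (4*y²)*y) + (-17 + y) = (y² + 4*y³) + (-17 + y) = -17 + y + y² + 4*y³)
u(191)/(-20256) - 44151/(-28623) = (-17 + 191 + 191² + 4*191³)/(-20256) - 44151/(-28623) = (-17 + 191 + 36481 + 4*6967871)*(-1/20256) - 44151*(-1/28623) = (-17 + 191 + 36481 + 27871484)*(-1/20256) + 14717/9541 = 27908139*(-1/20256) + 14717/9541 = -9302713/6752 + 14717/9541 = -88657815549/64420832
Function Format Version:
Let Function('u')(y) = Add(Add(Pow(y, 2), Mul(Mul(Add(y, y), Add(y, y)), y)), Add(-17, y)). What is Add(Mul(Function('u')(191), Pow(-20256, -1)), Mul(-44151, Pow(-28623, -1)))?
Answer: Rational(-88657815549, 64420832) ≈ -1376.2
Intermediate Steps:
Function('u')(y) = Add(-17, y, Pow(y, 2), Mul(4, Pow(y, 3))) (Function('u')(y) = Add(Add(Pow(y, 2), Mul(Mul(Mul(2, y), Mul(2, y)), y)), Add(-17, y)) = Add(Add(Pow(y, 2), Mul(Mul(4, Pow(y, 2)), y)), Add(-17, y)) = Add(Add(Pow(y, 2), Mul(4, Pow(y, 3))), Add(-17, y)) = Add(-17, y, Pow(y, 2), Mul(4, Pow(y, 3))))
Add(Mul(Function('u')(191), Pow(-20256, -1)), Mul(-44151, Pow(-28623, -1))) = Add(Mul(Add(-17, 191, Pow(191, 2), Mul(4, Pow(191, 3))), Pow(-20256, -1)), Mul(-44151, Pow(-28623, -1))) = Add(Mul(Add(-17, 191, 36481, Mul(4, 6967871)), Rational(-1, 20256)), Mul(-44151, Rational(-1, 28623))) = Add(Mul(Add(-17, 191, 36481, 27871484), Rational(-1, 20256)), Rational(14717, 9541)) = Add(Mul(27908139, Rational(-1, 20256)), Rational(14717, 9541)) = Add(Rational(-9302713, 6752), Rational(14717, 9541)) = Rational(-88657815549, 64420832)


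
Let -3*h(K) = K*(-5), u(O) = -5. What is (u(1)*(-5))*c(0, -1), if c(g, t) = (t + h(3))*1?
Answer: 100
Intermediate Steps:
h(K) = 5*K/3 (h(K) = -K*(-5)/3 = -(-5)*K/3 = 5*K/3)
c(g, t) = 5 + t (c(g, t) = (t + (5/3)*3)*1 = (t + 5)*1 = (5 + t)*1 = 5 + t)
(u(1)*(-5))*c(0, -1) = (-5*(-5))*(5 - 1) = 25*4 = 100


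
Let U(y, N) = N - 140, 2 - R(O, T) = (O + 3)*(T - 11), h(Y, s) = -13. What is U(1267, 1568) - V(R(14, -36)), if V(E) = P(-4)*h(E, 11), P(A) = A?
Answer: 1376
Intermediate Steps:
R(O, T) = 2 - (-11 + T)*(3 + O) (R(O, T) = 2 - (O + 3)*(T - 11) = 2 - (3 + O)*(-11 + T) = 2 - (-11 + T)*(3 + O))
U(y, N) = -140 + N
V(E) = 52 (V(E) = -4*(-13) = 52)
U(1267, 1568) - V(R(14, -36)) = (-140 + 1568) - 1*52 = 1428 - 52 = 1376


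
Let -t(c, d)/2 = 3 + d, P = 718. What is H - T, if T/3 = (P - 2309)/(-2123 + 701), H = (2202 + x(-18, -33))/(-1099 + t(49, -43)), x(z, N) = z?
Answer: -2656445/483006 ≈ -5.4998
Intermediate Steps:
t(c, d) = -6 - 2*d (t(c, d) = -2*(3 + d) = -6 - 2*d)
H = -2184/1019 (H = (2202 - 18)/(-1099 + (-6 - 2*(-43))) = 2184/(-1099 + (-6 + 86)) = 2184/(-1099 + 80) = 2184/(-1019) = 2184*(-1/1019) = -2184/1019 ≈ -2.1433)
T = 1591/474 (T = 3*((718 - 2309)/(-2123 + 701)) = 3*(-1591/(-1422)) = 3*(-1591*(-1/1422)) = 3*(1591/1422) = 1591/474 ≈ 3.3565)
H - T = -2184/1019 - 1*1591/474 = -2184/1019 - 1591/474 = -2656445/483006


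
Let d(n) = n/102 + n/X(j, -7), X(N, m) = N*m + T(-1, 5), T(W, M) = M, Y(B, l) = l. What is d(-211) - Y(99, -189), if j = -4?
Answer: 67521/374 ≈ 180.54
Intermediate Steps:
X(N, m) = 5 + N*m (X(N, m) = N*m + 5 = 5 + N*m)
d(n) = 15*n/374 (d(n) = n/102 + n/(5 - 4*(-7)) = n*(1/102) + n/(5 + 28) = n/102 + n/33 = 15*n/374)
d(-211) - Y(99, -189) = (15/374)*(-211) - 1*(-189) = -3165/374 + 189 = 67521/374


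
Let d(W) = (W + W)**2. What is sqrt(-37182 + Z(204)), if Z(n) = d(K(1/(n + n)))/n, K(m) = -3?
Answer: I*sqrt(10745547)/17 ≈ 192.83*I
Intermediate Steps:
d(W) = 4*W**2 (d(W) = (2*W)**2 = 4*W**2)
Z(n) = 36/n (Z(n) = (4*(-3)**2)/n = (4*9)/n = 36/n)
sqrt(-37182 + Z(204)) = sqrt(-37182 + 36/204) = sqrt(-37182 + 36*(1/204)) = sqrt(-37182 + 3/17) = sqrt(-632091/17) = I*sqrt(10745547)/17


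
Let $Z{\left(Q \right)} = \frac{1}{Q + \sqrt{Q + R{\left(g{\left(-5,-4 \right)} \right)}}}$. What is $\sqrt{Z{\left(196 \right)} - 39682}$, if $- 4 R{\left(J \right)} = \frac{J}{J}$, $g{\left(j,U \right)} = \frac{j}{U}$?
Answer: $\frac{\sqrt{-15555342 - 119046 \sqrt{87}}}{\sqrt{392 + 3 \sqrt{87}}} \approx 199.2 i$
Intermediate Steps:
$R{\left(J \right)} = - \frac{1}{4}$ ($R{\left(J \right)} = - \frac{J \frac{1}{J}}{4} = \left(- \frac{1}{4}\right) 1 = - \frac{1}{4}$)
$Z{\left(Q \right)} = \frac{1}{Q + \sqrt{- \frac{1}{4} + Q}}$ ($Z{\left(Q \right)} = \frac{1}{Q + \sqrt{Q - \frac{1}{4}}} = \frac{1}{Q + \sqrt{- \frac{1}{4} + Q}}$)
$\sqrt{Z{\left(196 \right)} - 39682} = \sqrt{\frac{2}{\sqrt{-1 + 4 \cdot 196} + 2 \cdot 196} - 39682} = \sqrt{\frac{2}{\sqrt{-1 + 784} + 392} - 39682} = \sqrt{\frac{2}{\sqrt{783} + 392} - 39682} = \sqrt{\frac{2}{3 \sqrt{87} + 392} - 39682} = \sqrt{\frac{2}{392 + 3 \sqrt{87}} - 39682} = \sqrt{-39682 + \frac{2}{392 + 3 \sqrt{87}}}$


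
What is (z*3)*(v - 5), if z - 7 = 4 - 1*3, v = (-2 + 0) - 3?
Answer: -240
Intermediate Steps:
v = -5 (v = -2 - 3 = -5)
z = 8 (z = 7 + (4 - 1*3) = 7 + (4 - 3) = 7 + 1 = 8)
(z*3)*(v - 5) = (8*3)*(-5 - 5) = 24*(-10) = -240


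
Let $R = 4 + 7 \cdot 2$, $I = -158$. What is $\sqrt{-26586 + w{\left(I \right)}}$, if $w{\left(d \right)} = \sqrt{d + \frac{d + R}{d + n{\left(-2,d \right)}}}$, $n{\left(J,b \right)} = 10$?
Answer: $\frac{\sqrt{-36396234 + 37 i \sqrt{215007}}}{37} \approx 0.03843 + 163.05 i$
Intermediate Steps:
$R = 18$ ($R = 4 + 14 = 18$)
$w{\left(d \right)} = \sqrt{d + \frac{18 + d}{10 + d}}$ ($w{\left(d \right)} = \sqrt{d + \frac{d + 18}{d + 10}} = \sqrt{d + \frac{18 + d}{10 + d}}$)
$\sqrt{-26586 + w{\left(I \right)}} = \sqrt{-26586 + \sqrt{\frac{18 - 158 - 158 \left(10 - 158\right)}{10 - 158}}} = \sqrt{-26586 + \sqrt{\frac{18 - 158 - -23384}{-148}}} = \sqrt{-26586 + \sqrt{- \frac{18 - 158 + 23384}{148}}} = \sqrt{-26586 + \sqrt{\left(- \frac{1}{148}\right) 23244}} = \sqrt{-26586 + \sqrt{- \frac{5811}{37}}} = \sqrt{-26586 + \frac{i \sqrt{215007}}{37}}$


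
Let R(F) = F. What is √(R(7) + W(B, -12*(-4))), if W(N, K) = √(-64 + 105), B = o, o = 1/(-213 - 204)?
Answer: √(7 + √41) ≈ 3.6610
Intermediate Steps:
o = -1/417 (o = 1/(-417) = -1/417 ≈ -0.0023981)
B = -1/417 ≈ -0.0023981
W(N, K) = √41
√(R(7) + W(B, -12*(-4))) = √(7 + √41)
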